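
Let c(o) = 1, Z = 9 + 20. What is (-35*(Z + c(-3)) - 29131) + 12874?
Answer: -17307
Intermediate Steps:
Z = 29
(-35*(Z + c(-3)) - 29131) + 12874 = (-35*(29 + 1) - 29131) + 12874 = (-35*30 - 29131) + 12874 = (-1050 - 29131) + 12874 = -30181 + 12874 = -17307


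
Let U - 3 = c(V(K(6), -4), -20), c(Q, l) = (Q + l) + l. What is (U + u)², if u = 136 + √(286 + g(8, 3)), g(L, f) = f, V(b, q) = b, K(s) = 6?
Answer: 14884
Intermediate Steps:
c(Q, l) = Q + 2*l
U = -31 (U = 3 + (6 + 2*(-20)) = 3 + (6 - 40) = 3 - 34 = -31)
u = 153 (u = 136 + √(286 + 3) = 136 + √289 = 136 + 17 = 153)
(U + u)² = (-31 + 153)² = 122² = 14884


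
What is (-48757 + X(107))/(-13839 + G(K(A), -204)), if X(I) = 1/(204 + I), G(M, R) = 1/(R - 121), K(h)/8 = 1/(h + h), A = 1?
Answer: 2464056725/699388618 ≈ 3.5232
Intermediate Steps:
K(h) = 4/h (K(h) = 8/(h + h) = 8/((2*h)) = 8*(1/(2*h)) = 4/h)
G(M, R) = 1/(-121 + R)
(-48757 + X(107))/(-13839 + G(K(A), -204)) = (-48757 + 1/(204 + 107))/(-13839 + 1/(-121 - 204)) = (-48757 + 1/311)/(-13839 + 1/(-325)) = (-48757 + 1/311)/(-13839 - 1/325) = -15163426/(311*(-4497676/325)) = -15163426/311*(-325/4497676) = 2464056725/699388618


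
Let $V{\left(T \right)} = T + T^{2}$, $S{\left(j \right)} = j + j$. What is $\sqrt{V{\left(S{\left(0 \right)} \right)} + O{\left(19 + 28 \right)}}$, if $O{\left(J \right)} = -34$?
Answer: $i \sqrt{34} \approx 5.8309 i$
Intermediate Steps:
$S{\left(j \right)} = 2 j$
$\sqrt{V{\left(S{\left(0 \right)} \right)} + O{\left(19 + 28 \right)}} = \sqrt{2 \cdot 0 \left(1 + 2 \cdot 0\right) - 34} = \sqrt{0 \left(1 + 0\right) - 34} = \sqrt{0 \cdot 1 - 34} = \sqrt{0 - 34} = \sqrt{-34} = i \sqrt{34}$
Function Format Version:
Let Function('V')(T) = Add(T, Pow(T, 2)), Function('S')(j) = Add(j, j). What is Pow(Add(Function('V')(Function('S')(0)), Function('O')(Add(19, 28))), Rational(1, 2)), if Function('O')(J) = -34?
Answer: Mul(I, Pow(34, Rational(1, 2))) ≈ Mul(5.8309, I)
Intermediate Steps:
Function('S')(j) = Mul(2, j)
Pow(Add(Function('V')(Function('S')(0)), Function('O')(Add(19, 28))), Rational(1, 2)) = Pow(Add(Mul(Mul(2, 0), Add(1, Mul(2, 0))), -34), Rational(1, 2)) = Pow(Add(Mul(0, Add(1, 0)), -34), Rational(1, 2)) = Pow(Add(Mul(0, 1), -34), Rational(1, 2)) = Pow(Add(0, -34), Rational(1, 2)) = Pow(-34, Rational(1, 2)) = Mul(I, Pow(34, Rational(1, 2)))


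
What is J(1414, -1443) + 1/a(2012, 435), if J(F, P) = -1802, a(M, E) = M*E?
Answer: -1577146439/875220 ≈ -1802.0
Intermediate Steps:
a(M, E) = E*M
J(1414, -1443) + 1/a(2012, 435) = -1802 + 1/(435*2012) = -1802 + 1/875220 = -1577146439/875220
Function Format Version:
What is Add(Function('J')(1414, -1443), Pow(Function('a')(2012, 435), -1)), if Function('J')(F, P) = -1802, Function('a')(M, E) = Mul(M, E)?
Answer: Rational(-1577146439, 875220) ≈ -1802.0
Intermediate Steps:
Function('a')(M, E) = Mul(E, M)
Add(Function('J')(1414, -1443), Pow(Function('a')(2012, 435), -1)) = Add(-1802, Pow(Mul(435, 2012), -1)) = Add(-1802, Pow(875220, -1)) = Add(-1802, Rational(1, 875220)) = Rational(-1577146439, 875220)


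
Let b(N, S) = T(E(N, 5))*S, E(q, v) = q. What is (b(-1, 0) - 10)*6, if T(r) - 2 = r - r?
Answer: -60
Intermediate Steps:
T(r) = 2 (T(r) = 2 + (r - r) = 2 + 0 = 2)
b(N, S) = 2*S
(b(-1, 0) - 10)*6 = (2*0 - 10)*6 = (0 - 10)*6 = -10*6 = -60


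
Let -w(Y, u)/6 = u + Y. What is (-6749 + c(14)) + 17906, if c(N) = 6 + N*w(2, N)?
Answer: 9819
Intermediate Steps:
w(Y, u) = -6*Y - 6*u (w(Y, u) = -6*(u + Y) = -6*(Y + u) = -6*Y - 6*u)
c(N) = 6 + N*(-12 - 6*N) (c(N) = 6 + N*(-6*2 - 6*N) = 6 + N*(-12 - 6*N))
(-6749 + c(14)) + 17906 = (-6749 + (6 - 6*14*(2 + 14))) + 17906 = (-6749 + (6 - 6*14*16)) + 17906 = (-6749 + (6 - 1344)) + 17906 = (-6749 - 1338) + 17906 = -8087 + 17906 = 9819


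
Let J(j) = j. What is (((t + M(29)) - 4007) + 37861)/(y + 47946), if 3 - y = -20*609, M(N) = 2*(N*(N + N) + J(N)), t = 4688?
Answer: 13988/20043 ≈ 0.69790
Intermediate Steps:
M(N) = 2*N + 4*N**2 (M(N) = 2*(N*(N + N) + N) = 2*(N*(2*N) + N) = 2*(2*N**2 + N) = 2*(N + 2*N**2) = 2*N + 4*N**2)
y = 12183 (y = 3 - (-20)*609 = 3 - 1*(-12180) = 3 + 12180 = 12183)
(((t + M(29)) - 4007) + 37861)/(y + 47946) = (((4688 + 2*29*(1 + 2*29)) - 4007) + 37861)/(12183 + 47946) = (((4688 + 2*29*(1 + 58)) - 4007) + 37861)/60129 = (((4688 + 2*29*59) - 4007) + 37861)*(1/60129) = (((4688 + 3422) - 4007) + 37861)*(1/60129) = ((8110 - 4007) + 37861)*(1/60129) = (4103 + 37861)*(1/60129) = 41964*(1/60129) = 13988/20043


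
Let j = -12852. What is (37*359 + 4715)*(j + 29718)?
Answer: 303554268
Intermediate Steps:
(37*359 + 4715)*(j + 29718) = (37*359 + 4715)*(-12852 + 29718) = (13283 + 4715)*16866 = 17998*16866 = 303554268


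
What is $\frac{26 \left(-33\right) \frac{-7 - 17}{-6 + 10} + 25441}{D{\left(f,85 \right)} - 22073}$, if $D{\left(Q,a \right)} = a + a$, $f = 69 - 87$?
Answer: $- \frac{30589}{21903} \approx -1.3966$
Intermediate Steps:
$f = -18$
$D{\left(Q,a \right)} = 2 a$
$\frac{26 \left(-33\right) \frac{-7 - 17}{-6 + 10} + 25441}{D{\left(f,85 \right)} - 22073} = \frac{26 \left(-33\right) \frac{-7 - 17}{-6 + 10} + 25441}{2 \cdot 85 - 22073} = \frac{- 858 \left(- \frac{24}{4}\right) + 25441}{170 - 22073} = \frac{- 858 \left(\left(-24\right) \frac{1}{4}\right) + 25441}{-21903} = \left(\left(-858\right) \left(-6\right) + 25441\right) \left(- \frac{1}{21903}\right) = \left(5148 + 25441\right) \left(- \frac{1}{21903}\right) = 30589 \left(- \frac{1}{21903}\right) = - \frac{30589}{21903}$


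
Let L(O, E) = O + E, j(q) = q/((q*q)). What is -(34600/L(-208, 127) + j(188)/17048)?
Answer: 110893830319/259606944 ≈ 427.16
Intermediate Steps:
j(q) = 1/q (j(q) = q/(q²) = q/q² = 1/q)
L(O, E) = E + O
-(34600/L(-208, 127) + j(188)/17048) = -(34600/(127 - 208) + 1/(188*17048)) = -(34600/(-81) + (1/188)*(1/17048)) = -(34600*(-1/81) + 1/3205024) = -(-34600/81 + 1/3205024) = -1*(-110893830319/259606944) = 110893830319/259606944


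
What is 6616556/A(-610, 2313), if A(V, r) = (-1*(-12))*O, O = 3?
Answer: 1654139/9 ≈ 1.8379e+5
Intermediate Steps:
A(V, r) = 36 (A(V, r) = -1*(-12)*3 = 12*3 = 36)
6616556/A(-610, 2313) = 6616556/36 = 6616556*(1/36) = 1654139/9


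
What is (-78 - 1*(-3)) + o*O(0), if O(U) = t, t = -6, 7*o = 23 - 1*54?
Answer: -339/7 ≈ -48.429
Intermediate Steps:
o = -31/7 (o = (23 - 1*54)/7 = (23 - 54)/7 = (⅐)*(-31) = -31/7 ≈ -4.4286)
O(U) = -6
(-78 - 1*(-3)) + o*O(0) = (-78 - 1*(-3)) - 31/7*(-6) = (-78 + 3) + 186/7 = -75 + 186/7 = -339/7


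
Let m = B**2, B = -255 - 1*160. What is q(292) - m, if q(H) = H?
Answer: -171933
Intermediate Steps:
B = -415 (B = -255 - 160 = -415)
m = 172225 (m = (-415)**2 = 172225)
q(292) - m = 292 - 1*172225 = 292 - 172225 = -171933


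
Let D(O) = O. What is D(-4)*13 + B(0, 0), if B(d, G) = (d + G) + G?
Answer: -52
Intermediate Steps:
B(d, G) = d + 2*G (B(d, G) = (G + d) + G = d + 2*G)
D(-4)*13 + B(0, 0) = -4*13 + (0 + 2*0) = -52 + (0 + 0) = -52 + 0 = -52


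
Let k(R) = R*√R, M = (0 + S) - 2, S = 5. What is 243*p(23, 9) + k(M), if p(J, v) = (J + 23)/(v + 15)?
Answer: 1863/4 + 3*√3 ≈ 470.95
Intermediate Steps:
M = 3 (M = (0 + 5) - 2 = 5 - 2 = 3)
p(J, v) = (23 + J)/(15 + v)
k(R) = R^(3/2)
243*p(23, 9) + k(M) = 243*((23 + 23)/(15 + 9)) + 3^(3/2) = 243*(46/24) + 3*√3 = 243*((1/24)*46) + 3*√3 = 243*(23/12) + 3*√3 = 1863/4 + 3*√3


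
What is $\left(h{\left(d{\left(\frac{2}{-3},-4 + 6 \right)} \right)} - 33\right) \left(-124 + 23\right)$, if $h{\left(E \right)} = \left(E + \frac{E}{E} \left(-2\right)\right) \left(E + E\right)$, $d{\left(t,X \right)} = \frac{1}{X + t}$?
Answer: $\frac{28179}{8} \approx 3522.4$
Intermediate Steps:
$h{\left(E \right)} = 2 E \left(-2 + E\right)$ ($h{\left(E \right)} = \left(E + 1 \left(-2\right)\right) 2 E = \left(E - 2\right) 2 E = \left(-2 + E\right) 2 E = 2 E \left(-2 + E\right)$)
$\left(h{\left(d{\left(\frac{2}{-3},-4 + 6 \right)} \right)} - 33\right) \left(-124 + 23\right) = \left(\frac{2 \left(-2 + \frac{1}{\left(-4 + 6\right) + \frac{2}{-3}}\right)}{\left(-4 + 6\right) + \frac{2}{-3}} - 33\right) \left(-124 + 23\right) = \left(\frac{2 \left(-2 + \frac{1}{2 + 2 \left(- \frac{1}{3}\right)}\right)}{2 + 2 \left(- \frac{1}{3}\right)} - 33\right) \left(-101\right) = \left(\frac{2 \left(-2 + \frac{1}{2 - \frac{2}{3}}\right)}{2 - \frac{2}{3}} - 33\right) \left(-101\right) = \left(\frac{2 \left(-2 + \frac{1}{\frac{4}{3}}\right)}{\frac{4}{3}} - 33\right) \left(-101\right) = \left(2 \cdot \frac{3}{4} \left(-2 + \frac{3}{4}\right) - 33\right) \left(-101\right) = \left(2 \cdot \frac{3}{4} \left(- \frac{5}{4}\right) - 33\right) \left(-101\right) = \left(- \frac{15}{8} - 33\right) \left(-101\right) = \left(- \frac{279}{8}\right) \left(-101\right) = \frac{28179}{8}$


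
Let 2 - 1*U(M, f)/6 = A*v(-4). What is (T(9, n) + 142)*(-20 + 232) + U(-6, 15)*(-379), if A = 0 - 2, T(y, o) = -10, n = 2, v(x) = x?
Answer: 41628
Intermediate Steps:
A = -2
U(M, f) = -36 (U(M, f) = 12 - (-12)*(-4) = 12 - 6*8 = 12 - 48 = -36)
(T(9, n) + 142)*(-20 + 232) + U(-6, 15)*(-379) = (-10 + 142)*(-20 + 232) - 36*(-379) = 132*212 + 13644 = 27984 + 13644 = 41628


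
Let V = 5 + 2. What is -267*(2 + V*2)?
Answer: -4272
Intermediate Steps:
V = 7
-267*(2 + V*2) = -267*(2 + 7*2) = -267*(2 + 14) = -267*16 = -4272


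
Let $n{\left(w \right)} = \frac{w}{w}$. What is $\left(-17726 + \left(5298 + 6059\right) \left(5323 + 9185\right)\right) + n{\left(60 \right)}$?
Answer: $164749631$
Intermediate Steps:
$n{\left(w \right)} = 1$
$\left(-17726 + \left(5298 + 6059\right) \left(5323 + 9185\right)\right) + n{\left(60 \right)} = \left(-17726 + \left(5298 + 6059\right) \left(5323 + 9185\right)\right) + 1 = \left(-17726 + 11357 \cdot 14508\right) + 1 = \left(-17726 + 164767356\right) + 1 = 164749630 + 1 = 164749631$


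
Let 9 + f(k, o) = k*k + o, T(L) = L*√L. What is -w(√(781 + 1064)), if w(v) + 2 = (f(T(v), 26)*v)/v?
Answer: -15 - 5535*√205 ≈ -79264.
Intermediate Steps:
T(L) = L^(3/2)
f(k, o) = -9 + o + k² (f(k, o) = -9 + (k*k + o) = -9 + (k² + o) = -9 + (o + k²) = -9 + o + k²)
w(v) = 15 + v³ (w(v) = -2 + ((-9 + 26 + (v^(3/2))²)*v)/v = -2 + ((-9 + 26 + v³)*v)/v = -2 + ((17 + v³)*v)/v = -2 + (v*(17 + v³))/v = -2 + (17 + v³) = 15 + v³)
-w(√(781 + 1064)) = -(15 + (√(781 + 1064))³) = -(15 + (√1845)³) = -(15 + (3*√205)³) = -(15 + 5535*√205) = -15 - 5535*√205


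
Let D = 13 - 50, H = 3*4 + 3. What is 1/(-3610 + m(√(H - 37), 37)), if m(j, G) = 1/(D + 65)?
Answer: -28/101079 ≈ -0.00027701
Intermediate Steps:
H = 15 (H = 12 + 3 = 15)
D = -37
m(j, G) = 1/28 (m(j, G) = 1/(-37 + 65) = 1/28)
1/(-3610 + m(√(H - 37), 37)) = 1/(-3610 + 1/28) = 1/(-101079/28) = -28/101079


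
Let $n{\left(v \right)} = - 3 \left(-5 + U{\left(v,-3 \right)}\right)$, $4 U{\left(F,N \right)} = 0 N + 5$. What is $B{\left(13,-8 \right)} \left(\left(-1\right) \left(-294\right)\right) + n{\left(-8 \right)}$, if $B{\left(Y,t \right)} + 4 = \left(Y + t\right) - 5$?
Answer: $- \frac{4659}{4} \approx -1164.8$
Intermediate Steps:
$U{\left(F,N \right)} = \frac{5}{4}$ ($U{\left(F,N \right)} = \frac{0 N + 5}{4} = \frac{0 + 5}{4} = \frac{1}{4} \cdot 5 = \frac{5}{4}$)
$B{\left(Y,t \right)} = -9 + Y + t$ ($B{\left(Y,t \right)} = -4 - \left(5 - Y - t\right) = -4 + \left(-5 + Y + t\right) = -9 + Y + t$)
$n{\left(v \right)} = \frac{45}{4}$ ($n{\left(v \right)} = - 3 \left(-5 + \frac{5}{4}\right) = \left(-3\right) \left(- \frac{15}{4}\right) = \frac{45}{4}$)
$B{\left(13,-8 \right)} \left(\left(-1\right) \left(-294\right)\right) + n{\left(-8 \right)} = \left(-9 + 13 - 8\right) \left(\left(-1\right) \left(-294\right)\right) + \frac{45}{4} = \left(-4\right) 294 + \frac{45}{4} = -1176 + \frac{45}{4} = - \frac{4659}{4}$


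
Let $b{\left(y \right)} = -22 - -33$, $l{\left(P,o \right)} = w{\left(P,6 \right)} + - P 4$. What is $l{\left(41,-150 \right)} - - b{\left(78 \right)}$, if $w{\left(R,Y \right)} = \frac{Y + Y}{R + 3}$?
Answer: $- \frac{1680}{11} \approx -152.73$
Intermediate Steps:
$w{\left(R,Y \right)} = \frac{2 Y}{3 + R}$
$l{\left(P,o \right)} = - 4 P + \frac{12}{3 + P}$ ($l{\left(P,o \right)} = 2 \cdot 6 \frac{1}{3 + P} + - P 4 = \frac{12}{3 + P} - 4 P = - 4 P + \frac{12}{3 + P}$)
$b{\left(y \right)} = 11$ ($b{\left(y \right)} = -22 + 33 = 11$)
$l{\left(41,-150 \right)} - - b{\left(78 \right)} = \frac{4 \left(3 - 41 \left(3 + 41\right)\right)}{3 + 41} - \left(-1\right) 11 = \frac{4 \left(3 - 41 \cdot 44\right)}{44} - -11 = 4 \cdot \frac{1}{44} \left(3 - 1804\right) + 11 = 4 \cdot \frac{1}{44} \left(-1801\right) + 11 = - \frac{1801}{11} + 11 = - \frac{1680}{11}$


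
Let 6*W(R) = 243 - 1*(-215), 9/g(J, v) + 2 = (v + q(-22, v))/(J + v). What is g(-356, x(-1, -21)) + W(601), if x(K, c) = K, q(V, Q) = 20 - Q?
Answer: 158447/2202 ≈ 71.956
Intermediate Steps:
g(J, v) = 9/(-2 + 20/(J + v)) (g(J, v) = 9/(-2 + (v + (20 - v))/(J + v)) = 9/(-2 + 20/(J + v)))
W(R) = 229/3 (W(R) = (243 - 1*(-215))/6 = (243 + 215)/6 = (⅙)*458 = 229/3)
g(-356, x(-1, -21)) + W(601) = 9*(-1*(-356) - 1*(-1))/(2*(-10 - 356 - 1)) + 229/3 = (9/2)*(356 + 1)/(-367) + 229/3 = (9/2)*(-1/367)*357 + 229/3 = -3213/734 + 229/3 = 158447/2202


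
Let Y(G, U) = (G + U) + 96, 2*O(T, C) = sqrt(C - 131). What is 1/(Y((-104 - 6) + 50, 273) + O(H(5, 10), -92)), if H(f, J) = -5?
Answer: 1236/382147 - 2*I*sqrt(223)/382147 ≈ 0.0032344 - 7.8154e-5*I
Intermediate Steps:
O(T, C) = sqrt(-131 + C)/2 (O(T, C) = sqrt(C - 131)/2 = sqrt(-131 + C)/2)
Y(G, U) = 96 + G + U
1/(Y((-104 - 6) + 50, 273) + O(H(5, 10), -92)) = 1/((96 + ((-104 - 6) + 50) + 273) + sqrt(-131 - 92)/2) = 1/((96 + (-110 + 50) + 273) + sqrt(-223)/2) = 1/((96 - 60 + 273) + (I*sqrt(223))/2) = 1/(309 + I*sqrt(223)/2)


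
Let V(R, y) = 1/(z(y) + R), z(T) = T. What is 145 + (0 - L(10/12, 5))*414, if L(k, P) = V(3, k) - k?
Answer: 382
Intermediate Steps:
V(R, y) = 1/(R + y) (V(R, y) = 1/(y + R) = 1/(R + y))
L(k, P) = 1/(3 + k) - k
145 + (0 - L(10/12, 5))*414 = 145 + (0 - (1 - 10/12*(3 + 10/12))/(3 + 10/12))*414 = 145 + (0 - (1 - 10*(1/12)*(3 + 10*(1/12)))/(3 + 10*(1/12)))*414 = 145 + (0 - (1 - 1*5/6*(3 + 5/6))/(3 + 5/6))*414 = 145 + (0 - (1 - 1*5/6*23/6)/23/6)*414 = 145 + (0 - 6*(1 - 115/36)/23)*414 = 145 + (0 - 6*(-79)/(23*36))*414 = 145 + (0 - 1*(-79/138))*414 = 145 + (0 + 79/138)*414 = 145 + (79/138)*414 = 145 + 237 = 382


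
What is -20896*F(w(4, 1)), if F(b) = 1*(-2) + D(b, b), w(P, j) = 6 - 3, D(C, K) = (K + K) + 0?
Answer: -83584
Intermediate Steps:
D(C, K) = 2*K (D(C, K) = 2*K + 0 = 2*K)
w(P, j) = 3
F(b) = -2 + 2*b (F(b) = 1*(-2) + 2*b = -2 + 2*b)
-20896*F(w(4, 1)) = -20896*(-2 + 2*3) = -20896*(-2 + 6) = -20896*4 = -83584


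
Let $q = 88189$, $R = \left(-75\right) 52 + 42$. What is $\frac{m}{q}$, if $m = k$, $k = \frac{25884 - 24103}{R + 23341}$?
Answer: $\frac{1781}{1718186287} \approx 1.0366 \cdot 10^{-6}$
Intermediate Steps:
$R = -3858$ ($R = -3900 + 42 = -3858$)
$k = \frac{1781}{19483}$ ($k = \frac{25884 - 24103}{-3858 + 23341} = \frac{1781}{19483} \approx 0.091413$)
$m = \frac{1781}{19483} \approx 0.091413$
$\frac{m}{q} = \frac{1781}{19483 \cdot 88189} = \frac{1781}{19483} \cdot \frac{1}{88189} = \frac{1781}{1718186287}$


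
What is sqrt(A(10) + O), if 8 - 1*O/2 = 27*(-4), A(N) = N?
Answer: 11*sqrt(2) ≈ 15.556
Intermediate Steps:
O = 232 (O = 16 - 54*(-4) = 16 - 2*(-108) = 16 + 216 = 232)
sqrt(A(10) + O) = sqrt(10 + 232) = sqrt(242) = 11*sqrt(2)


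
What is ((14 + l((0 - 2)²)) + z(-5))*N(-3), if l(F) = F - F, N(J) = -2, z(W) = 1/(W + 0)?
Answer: -138/5 ≈ -27.600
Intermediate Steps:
z(W) = 1/W
l(F) = 0
((14 + l((0 - 2)²)) + z(-5))*N(-3) = ((14 + 0) + 1/(-5))*(-2) = (14 - ⅕)*(-2) = (69/5)*(-2) = -138/5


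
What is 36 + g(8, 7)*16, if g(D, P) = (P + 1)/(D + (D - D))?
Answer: 52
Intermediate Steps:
g(D, P) = (1 + P)/D (g(D, P) = (1 + P)/(D + 0) = (1 + P)/D)
36 + g(8, 7)*16 = 36 + ((1 + 7)/8)*16 = 36 + ((⅛)*8)*16 = 36 + 1*16 = 36 + 16 = 52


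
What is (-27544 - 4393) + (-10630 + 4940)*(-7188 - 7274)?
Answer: 82256843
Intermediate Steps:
(-27544 - 4393) + (-10630 + 4940)*(-7188 - 7274) = -31937 - 5690*(-14462) = -31937 + 82288780 = 82256843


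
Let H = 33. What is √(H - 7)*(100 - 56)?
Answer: 44*√26 ≈ 224.36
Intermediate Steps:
√(H - 7)*(100 - 56) = √(33 - 7)*(100 - 56) = √26*44 = 44*√26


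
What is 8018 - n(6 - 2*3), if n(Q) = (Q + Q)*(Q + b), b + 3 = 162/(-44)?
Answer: 8018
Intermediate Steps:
b = -147/22 (b = -3 + 162/(-44) = -3 + 162*(-1/44) = -3 - 81/22 = -147/22 ≈ -6.6818)
n(Q) = 2*Q*(-147/22 + Q) (n(Q) = (Q + Q)*(Q - 147/22) = (2*Q)*(-147/22 + Q) = 2*Q*(-147/22 + Q))
8018 - n(6 - 2*3) = 8018 - (6 - 2*3)*(-147 + 22*(6 - 2*3))/11 = 8018 - (6 - 6)*(-147 + 22*(6 - 6))/11 = 8018 - 0*(-147 + 22*0)/11 = 8018 - 0*(-147 + 0)/11 = 8018 - 0*(-147)/11 = 8018 - 1*0 = 8018 + 0 = 8018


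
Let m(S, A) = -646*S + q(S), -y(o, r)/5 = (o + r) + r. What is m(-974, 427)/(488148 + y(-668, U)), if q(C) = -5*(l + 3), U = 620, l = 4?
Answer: 629169/485288 ≈ 1.2965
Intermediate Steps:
q(C) = -35 (q(C) = -5*(4 + 3) = -5*7 = -35)
y(o, r) = -10*r - 5*o (y(o, r) = -5*((o + r) + r) = -5*(o + 2*r) = -10*r - 5*o)
m(S, A) = -35 - 646*S (m(S, A) = -646*S - 35 = -35 - 646*S)
m(-974, 427)/(488148 + y(-668, U)) = (-35 - 646*(-974))/(488148 + (-10*620 - 5*(-668))) = (-35 + 629204)/(488148 + (-6200 + 3340)) = 629169/(488148 - 2860) = 629169/485288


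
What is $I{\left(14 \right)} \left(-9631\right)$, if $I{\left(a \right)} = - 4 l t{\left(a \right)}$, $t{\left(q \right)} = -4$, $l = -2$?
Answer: $308192$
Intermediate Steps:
$I{\left(a \right)} = -32$ ($I{\left(a \right)} = \left(-4\right) \left(-2\right) \left(-4\right) = 8 \left(-4\right) = -32$)
$I{\left(14 \right)} \left(-9631\right) = \left(-32\right) \left(-9631\right) = 308192$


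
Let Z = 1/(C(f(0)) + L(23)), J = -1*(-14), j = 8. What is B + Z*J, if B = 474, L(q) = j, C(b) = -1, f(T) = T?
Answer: 476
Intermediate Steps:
L(q) = 8
J = 14
Z = ⅐ (Z = 1/(-1 + 8) = 1/7 = ⅐ ≈ 0.14286)
B + Z*J = 474 + (⅐)*14 = 474 + 2 = 476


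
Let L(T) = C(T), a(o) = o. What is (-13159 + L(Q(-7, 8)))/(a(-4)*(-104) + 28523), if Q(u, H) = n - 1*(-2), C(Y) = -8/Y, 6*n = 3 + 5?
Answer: -65807/144695 ≈ -0.45480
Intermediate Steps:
n = 4/3 (n = (3 + 5)/6 = (⅙)*8 = 4/3 ≈ 1.3333)
Q(u, H) = 10/3 (Q(u, H) = 4/3 - 1*(-2) = 4/3 + 2 = 10/3)
L(T) = -8/T
(-13159 + L(Q(-7, 8)))/(a(-4)*(-104) + 28523) = (-13159 - 8/10/3)/(-4*(-104) + 28523) = (-13159 - 8*3/10)/(416 + 28523) = (-13159 - 12/5)/28939 = -65807/5*1/28939 = -65807/144695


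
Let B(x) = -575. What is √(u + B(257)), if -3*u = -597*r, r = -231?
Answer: 4*I*√2909 ≈ 215.74*I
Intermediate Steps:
u = -45969 (u = -(-199)*(-231) = -⅓*137907 = -45969)
√(u + B(257)) = √(-45969 - 575) = √(-46544) = 4*I*√2909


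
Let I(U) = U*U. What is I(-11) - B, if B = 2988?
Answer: -2867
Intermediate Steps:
I(U) = U²
I(-11) - B = (-11)² - 1*2988 = 121 - 2988 = -2867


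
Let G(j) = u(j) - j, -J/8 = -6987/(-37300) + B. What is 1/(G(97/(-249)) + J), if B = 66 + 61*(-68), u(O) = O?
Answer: 9325/304503226 ≈ 3.0624e-5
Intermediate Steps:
B = -4082 (B = 66 - 4148 = -4082)
J = 304503226/9325 (J = -8*(-6987/(-37300) - 4082) = -8*(-6987*(-1/37300) - 4082) = -8*(6987/37300 - 4082) = -8*(-152251613/37300) = 304503226/9325 ≈ 32655.)
G(j) = 0 (G(j) = j - j = 0)
1/(G(97/(-249)) + J) = 1/(0 + 304503226/9325) = 1/(304503226/9325) = 9325/304503226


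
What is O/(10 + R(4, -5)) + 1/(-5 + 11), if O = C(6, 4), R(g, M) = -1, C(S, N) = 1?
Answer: 5/18 ≈ 0.27778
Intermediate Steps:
O = 1
O/(10 + R(4, -5)) + 1/(-5 + 11) = 1/(10 - 1) + 1/(-5 + 11) = 1/9 + 1/6 = (⅑)*1 + ⅙ = ⅑ + ⅙ = 5/18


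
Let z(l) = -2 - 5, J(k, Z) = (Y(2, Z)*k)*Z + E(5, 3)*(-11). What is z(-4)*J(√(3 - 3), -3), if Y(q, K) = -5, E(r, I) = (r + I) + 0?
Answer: 616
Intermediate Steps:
E(r, I) = I + r (E(r, I) = (I + r) + 0 = I + r)
J(k, Z) = -88 - 5*Z*k (J(k, Z) = (-5*k)*Z + (3 + 5)*(-11) = -5*Z*k + 8*(-11) = -5*Z*k - 88 = -88 - 5*Z*k)
z(l) = -7
z(-4)*J(√(3 - 3), -3) = -7*(-88 - 5*(-3)*√(3 - 3)) = -7*(-88 - 5*(-3)*√0) = -7*(-88 - 5*(-3)*0) = -7*(-88 + 0) = -7*(-88) = 616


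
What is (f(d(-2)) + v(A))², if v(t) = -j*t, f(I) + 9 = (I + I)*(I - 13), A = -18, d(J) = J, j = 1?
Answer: 4761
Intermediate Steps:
f(I) = -9 + 2*I*(-13 + I) (f(I) = -9 + (I + I)*(I - 13) = -9 + (2*I)*(-13 + I) = -9 + 2*I*(-13 + I))
v(t) = -t
(f(d(-2)) + v(A))² = ((-9 - 26*(-2) + 2*(-2)²) - 1*(-18))² = ((-9 + 52 + 2*4) + 18)² = ((-9 + 52 + 8) + 18)² = (51 + 18)² = 69² = 4761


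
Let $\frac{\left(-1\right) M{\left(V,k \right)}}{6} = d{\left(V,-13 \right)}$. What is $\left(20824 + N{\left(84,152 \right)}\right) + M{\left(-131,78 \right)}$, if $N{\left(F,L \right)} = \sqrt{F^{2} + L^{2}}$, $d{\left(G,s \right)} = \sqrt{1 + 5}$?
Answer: $20824 - 6 \sqrt{6} + 4 \sqrt{1885} \approx 20983.0$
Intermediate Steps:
$d{\left(G,s \right)} = \sqrt{6}$
$M{\left(V,k \right)} = - 6 \sqrt{6}$
$\left(20824 + N{\left(84,152 \right)}\right) + M{\left(-131,78 \right)} = \left(20824 + \sqrt{84^{2} + 152^{2}}\right) - 6 \sqrt{6} = \left(20824 + \sqrt{7056 + 23104}\right) - 6 \sqrt{6} = \left(20824 + \sqrt{30160}\right) - 6 \sqrt{6} = \left(20824 + 4 \sqrt{1885}\right) - 6 \sqrt{6} = 20824 - 6 \sqrt{6} + 4 \sqrt{1885}$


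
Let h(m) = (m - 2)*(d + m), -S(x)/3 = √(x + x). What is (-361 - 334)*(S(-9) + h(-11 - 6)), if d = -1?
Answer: -237690 + 6255*I*√2 ≈ -2.3769e+5 + 8845.9*I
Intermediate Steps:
S(x) = -3*√2*√x (S(x) = -3*√(x + x) = -3*√2*√x)
h(m) = (-1 + m)*(-2 + m) (h(m) = (m - 2)*(-1 + m) = (-2 + m)*(-1 + m) = (-1 + m)*(-2 + m))
(-361 - 334)*(S(-9) + h(-11 - 6)) = (-361 - 334)*(-3*√2*√(-9) + (2 + (-11 - 6)² - 3*(-11 - 6))) = -695*(-3*√2*3*I + (2 + (-17)² - 3*(-17))) = -695*(-9*I*√2 + (2 + 289 + 51)) = -695*(-9*I*√2 + 342) = -695*(342 - 9*I*√2) = -237690 + 6255*I*√2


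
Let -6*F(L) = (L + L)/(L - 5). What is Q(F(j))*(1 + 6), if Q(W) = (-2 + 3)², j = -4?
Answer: 7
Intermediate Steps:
F(L) = -L/(3*(-5 + L)) (F(L) = -(L + L)/(6*(L - 5)) = -2*L/(6*(-5 + L)) = -L/(3*(-5 + L)))
Q(W) = 1 (Q(W) = 1² = 1)
Q(F(j))*(1 + 6) = 1*(1 + 6) = 1*7 = 7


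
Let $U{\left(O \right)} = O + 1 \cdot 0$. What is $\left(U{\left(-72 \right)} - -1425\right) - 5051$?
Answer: $-3698$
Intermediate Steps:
$U{\left(O \right)} = O$ ($U{\left(O \right)} = O + 0 = O$)
$\left(U{\left(-72 \right)} - -1425\right) - 5051 = \left(-72 - -1425\right) - 5051 = \left(-72 + 1425\right) - 5051 = 1353 - 5051 = -3698$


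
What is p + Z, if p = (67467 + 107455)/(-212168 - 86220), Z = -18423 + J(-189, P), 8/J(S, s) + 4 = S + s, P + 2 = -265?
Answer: -316099478533/17157310 ≈ -18424.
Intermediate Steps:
P = -267 (P = -2 - 265 = -267)
J(S, s) = 8/(-4 + S + s) (J(S, s) = 8/(-4 + (S + s)) = 8/(-4 + S + s))
Z = -2118647/115 (Z = -18423 + 8/(-4 - 189 - 267) = -18423 + 8/(-460) = -18423 + 8*(-1/460) = -18423 - 2/115 = -2118647/115 ≈ -18423.)
p = -87461/149194 (p = 174922/(-298388) = 174922*(-1/298388) = -87461/149194 ≈ -0.58622)
p + Z = -87461/149194 - 2118647/115 = -316099478533/17157310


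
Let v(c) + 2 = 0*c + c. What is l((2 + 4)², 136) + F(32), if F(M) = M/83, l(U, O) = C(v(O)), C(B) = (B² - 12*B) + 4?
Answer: 1357248/83 ≈ 16352.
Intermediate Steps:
v(c) = -2 + c (v(c) = -2 + (0*c + c) = -2 + (0 + c) = -2 + c)
C(B) = 4 + B² - 12*B
l(U, O) = 28 + (-2 + O)² - 12*O (l(U, O) = 4 + (-2 + O)² - 12*(-2 + O) = 4 + (-2 + O)² + (24 - 12*O) = 28 + (-2 + O)² - 12*O)
F(M) = M/83 (F(M) = M*(1/83) = M/83)
l((2 + 4)², 136) + F(32) = (32 + 136² - 16*136) + (1/83)*32 = (32 + 18496 - 2176) + 32/83 = 16352 + 32/83 = 1357248/83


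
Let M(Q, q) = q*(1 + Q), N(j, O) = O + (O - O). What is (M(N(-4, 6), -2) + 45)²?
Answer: 961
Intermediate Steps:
N(j, O) = O (N(j, O) = O + 0 = O)
(M(N(-4, 6), -2) + 45)² = (-2*(1 + 6) + 45)² = (-2*7 + 45)² = (-14 + 45)² = 31² = 961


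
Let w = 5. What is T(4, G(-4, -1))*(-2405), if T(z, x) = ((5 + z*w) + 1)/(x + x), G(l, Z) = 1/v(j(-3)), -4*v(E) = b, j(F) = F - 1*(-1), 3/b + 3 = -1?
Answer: -93795/16 ≈ -5862.2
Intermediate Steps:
b = -¾ (b = 3/(-3 - 1) = 3/(-4) = 3*(-¼) = -¾ ≈ -0.75000)
j(F) = 1 + F (j(F) = F + 1 = 1 + F)
v(E) = 3/16 (v(E) = -¼*(-¾) = 3/16)
G(l, Z) = 16/3 (G(l, Z) = 1/(3/16) = 16/3)
T(z, x) = (6 + 5*z)/(2*x) (T(z, x) = ((5 + z*5) + 1)/(x + x) = ((5 + 5*z) + 1)/((2*x)) = (6 + 5*z)*(1/(2*x)) = (6 + 5*z)/(2*x))
T(4, G(-4, -1))*(-2405) = ((6 + 5*4)/(2*(16/3)))*(-2405) = ((½)*(3/16)*(6 + 20))*(-2405) = ((½)*(3/16)*26)*(-2405) = (39/16)*(-2405) = -93795/16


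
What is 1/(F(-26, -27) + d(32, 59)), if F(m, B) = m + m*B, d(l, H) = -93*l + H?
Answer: -1/2241 ≈ -0.00044623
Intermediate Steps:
d(l, H) = H - 93*l
F(m, B) = m + B*m
1/(F(-26, -27) + d(32, 59)) = 1/(-26*(1 - 27) + (59 - 93*32)) = 1/(-26*(-26) + (59 - 2976)) = 1/(676 - 2917) = 1/(-2241) = -1/2241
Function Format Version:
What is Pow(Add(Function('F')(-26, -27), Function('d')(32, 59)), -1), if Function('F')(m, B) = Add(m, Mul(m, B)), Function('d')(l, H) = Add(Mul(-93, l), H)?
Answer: Rational(-1, 2241) ≈ -0.00044623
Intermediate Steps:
Function('d')(l, H) = Add(H, Mul(-93, l))
Function('F')(m, B) = Add(m, Mul(B, m))
Pow(Add(Function('F')(-26, -27), Function('d')(32, 59)), -1) = Pow(Add(Mul(-26, Add(1, -27)), Add(59, Mul(-93, 32))), -1) = Pow(Add(Mul(-26, -26), Add(59, -2976)), -1) = Pow(Add(676, -2917), -1) = Pow(-2241, -1) = Rational(-1, 2241)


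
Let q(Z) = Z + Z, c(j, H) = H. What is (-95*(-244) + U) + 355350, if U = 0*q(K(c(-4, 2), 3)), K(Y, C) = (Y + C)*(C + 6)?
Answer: 378530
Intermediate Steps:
K(Y, C) = (6 + C)*(C + Y) (K(Y, C) = (C + Y)*(6 + C) = (6 + C)*(C + Y))
q(Z) = 2*Z
U = 0 (U = 0*(2*(3² + 6*3 + 6*2 + 3*2)) = 0*(2*(9 + 18 + 12 + 6)) = 0*(2*45) = 0*90 = 0)
(-95*(-244) + U) + 355350 = (-95*(-244) + 0) + 355350 = (23180 + 0) + 355350 = 23180 + 355350 = 378530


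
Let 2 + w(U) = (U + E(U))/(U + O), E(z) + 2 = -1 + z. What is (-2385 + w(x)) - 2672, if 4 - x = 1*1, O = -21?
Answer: -30355/6 ≈ -5059.2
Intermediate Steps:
E(z) = -3 + z (E(z) = -2 + (-1 + z) = -3 + z)
x = 3 (x = 4 - 1 = 3)
w(U) = -2 + (-3 + 2*U)/(-21 + U) (w(U) = -2 + (U + (-3 + U))/(U - 21) = -2 + (-3 + 2*U)/(-21 + U))
(-2385 + w(x)) - 2672 = (-2385 + 39/(-21 + 3)) - 2672 = (-2385 + 39/(-18)) - 2672 = (-2385 + 39*(-1/18)) - 2672 = (-2385 - 13/6) - 2672 = -14323/6 - 2672 = -30355/6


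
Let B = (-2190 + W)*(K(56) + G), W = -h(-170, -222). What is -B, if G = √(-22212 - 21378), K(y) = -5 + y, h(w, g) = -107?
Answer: 106233 + 2083*I*√43590 ≈ 1.0623e+5 + 4.3489e+5*I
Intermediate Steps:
W = 107 (W = -1*(-107) = 107)
G = I*√43590 (G = √(-43590) = I*√43590 ≈ 208.78*I)
B = -106233 - 2083*I*√43590 (B = (-2190 + 107)*((-5 + 56) + I*√43590) = -2083*(51 + I*√43590) = -106233 - 2083*I*√43590 ≈ -1.0623e+5 - 4.3489e+5*I)
-B = -(-106233 - 2083*I*√43590) = 106233 + 2083*I*√43590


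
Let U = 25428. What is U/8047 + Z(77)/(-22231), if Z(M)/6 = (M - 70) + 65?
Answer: 43216428/13760989 ≈ 3.1405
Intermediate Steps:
Z(M) = -30 + 6*M (Z(M) = 6*((M - 70) + 65) = 6*((-70 + M) + 65) = 6*(-5 + M) = -30 + 6*M)
U/8047 + Z(77)/(-22231) = 25428/8047 + (-30 + 6*77)/(-22231) = 25428*(1/8047) + (-30 + 462)*(-1/22231) = 1956/619 + 432*(-1/22231) = 1956/619 - 432/22231 = 43216428/13760989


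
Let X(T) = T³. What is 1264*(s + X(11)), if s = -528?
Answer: 1014992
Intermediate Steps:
1264*(s + X(11)) = 1264*(-528 + 11³) = 1264*(-528 + 1331) = 1264*803 = 1014992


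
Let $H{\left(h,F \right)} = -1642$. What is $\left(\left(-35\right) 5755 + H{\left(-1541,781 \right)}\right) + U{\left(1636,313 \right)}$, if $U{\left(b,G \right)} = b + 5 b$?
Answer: $-193251$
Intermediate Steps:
$U{\left(b,G \right)} = 6 b$
$\left(\left(-35\right) 5755 + H{\left(-1541,781 \right)}\right) + U{\left(1636,313 \right)} = \left(\left(-35\right) 5755 - 1642\right) + 6 \cdot 1636 = \left(-201425 - 1642\right) + 9816 = -203067 + 9816 = -193251$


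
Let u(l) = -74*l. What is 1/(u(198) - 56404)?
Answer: -1/71056 ≈ -1.4073e-5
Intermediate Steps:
1/(u(198) - 56404) = 1/(-74*198 - 56404) = 1/(-14652 - 56404) = 1/(-71056) = -1/71056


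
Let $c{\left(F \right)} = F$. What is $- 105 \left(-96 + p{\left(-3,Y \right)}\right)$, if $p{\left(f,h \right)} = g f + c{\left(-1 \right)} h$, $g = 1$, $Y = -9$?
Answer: $9450$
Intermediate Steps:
$p{\left(f,h \right)} = f - h$ ($p{\left(f,h \right)} = 1 f - h = f - h$)
$- 105 \left(-96 + p{\left(-3,Y \right)}\right) = - 105 \left(-96 - -6\right) = - 105 \left(-96 + \left(-3 + 9\right)\right) = - 105 \left(-96 + 6\right) = \left(-105\right) \left(-90\right) = 9450$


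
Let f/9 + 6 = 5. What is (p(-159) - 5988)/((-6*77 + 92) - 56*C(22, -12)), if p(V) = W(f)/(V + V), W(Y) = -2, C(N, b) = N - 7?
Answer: 952091/192390 ≈ 4.9488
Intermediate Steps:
f = -9 (f = -54 + 9*5 = -54 + 45 = -9)
C(N, b) = -7 + N
p(V) = -1/V (p(V) = -2/(V + V) = -2/(2*V) = (1/(2*V))*(-2) = -1/V)
(p(-159) - 5988)/((-6*77 + 92) - 56*C(22, -12)) = (-1/(-159) - 5988)/((-6*77 + 92) - 56*(-7 + 22)) = (-1*(-1/159) - 5988)/((-462 + 92) - 56*15) = (1/159 - 5988)/(-370 - 840) = -952091/159/(-1210) = -952091/159*(-1/1210) = 952091/192390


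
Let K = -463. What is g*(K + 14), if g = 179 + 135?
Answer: -140986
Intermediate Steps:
g = 314
g*(K + 14) = 314*(-463 + 14) = 314*(-449) = -140986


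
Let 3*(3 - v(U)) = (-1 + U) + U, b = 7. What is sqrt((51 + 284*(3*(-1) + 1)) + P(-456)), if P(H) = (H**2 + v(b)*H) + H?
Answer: sqrt(207571) ≈ 455.60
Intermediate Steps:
v(U) = 10/3 - 2*U/3 (v(U) = 3 - ((-1 + U) + U)/3 = 3 - (-1 + 2*U)/3 = 3 + (1/3 - 2*U/3) = 10/3 - 2*U/3)
P(H) = H**2 - H/3 (P(H) = (H**2 + (10/3 - 2/3*7)*H) + H = (H**2 + (10/3 - 14/3)*H) + H = (H**2 - 4*H/3) + H = H**2 - H/3)
sqrt((51 + 284*(3*(-1) + 1)) + P(-456)) = sqrt((51 + 284*(3*(-1) + 1)) - 456*(-1/3 - 456)) = sqrt((51 + 284*(-3 + 1)) - 456*(-1369/3)) = sqrt((51 + 284*(-2)) + 208088) = sqrt((51 - 568) + 208088) = sqrt(-517 + 208088) = sqrt(207571)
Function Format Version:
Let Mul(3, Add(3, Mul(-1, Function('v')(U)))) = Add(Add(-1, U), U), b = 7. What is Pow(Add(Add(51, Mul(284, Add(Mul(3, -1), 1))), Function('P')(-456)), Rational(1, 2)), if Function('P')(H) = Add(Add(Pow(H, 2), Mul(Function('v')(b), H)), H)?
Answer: Pow(207571, Rational(1, 2)) ≈ 455.60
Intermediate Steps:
Function('v')(U) = Add(Rational(10, 3), Mul(Rational(-2, 3), U)) (Function('v')(U) = Add(3, Mul(Rational(-1, 3), Add(Add(-1, U), U))) = Add(3, Mul(Rational(-1, 3), Add(-1, Mul(2, U)))) = Add(3, Add(Rational(1, 3), Mul(Rational(-2, 3), U))) = Add(Rational(10, 3), Mul(Rational(-2, 3), U)))
Function('P')(H) = Add(Pow(H, 2), Mul(Rational(-1, 3), H)) (Function('P')(H) = Add(Add(Pow(H, 2), Mul(Add(Rational(10, 3), Mul(Rational(-2, 3), 7)), H)), H) = Add(Add(Pow(H, 2), Mul(Add(Rational(10, 3), Rational(-14, 3)), H)), H) = Add(Add(Pow(H, 2), Mul(Rational(-4, 3), H)), H) = Add(Pow(H, 2), Mul(Rational(-1, 3), H)))
Pow(Add(Add(51, Mul(284, Add(Mul(3, -1), 1))), Function('P')(-456)), Rational(1, 2)) = Pow(Add(Add(51, Mul(284, Add(Mul(3, -1), 1))), Mul(-456, Add(Rational(-1, 3), -456))), Rational(1, 2)) = Pow(Add(Add(51, Mul(284, Add(-3, 1))), Mul(-456, Rational(-1369, 3))), Rational(1, 2)) = Pow(Add(Add(51, Mul(284, -2)), 208088), Rational(1, 2)) = Pow(Add(Add(51, -568), 208088), Rational(1, 2)) = Pow(Add(-517, 208088), Rational(1, 2)) = Pow(207571, Rational(1, 2))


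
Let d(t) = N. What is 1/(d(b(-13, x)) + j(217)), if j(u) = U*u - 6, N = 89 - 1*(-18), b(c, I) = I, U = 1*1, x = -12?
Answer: 1/318 ≈ 0.0031447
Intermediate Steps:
U = 1
N = 107 (N = 89 + 18 = 107)
d(t) = 107
j(u) = -6 + u (j(u) = 1*u - 6 = u - 6 = -6 + u)
1/(d(b(-13, x)) + j(217)) = 1/(107 + (-6 + 217)) = 1/(107 + 211) = 1/318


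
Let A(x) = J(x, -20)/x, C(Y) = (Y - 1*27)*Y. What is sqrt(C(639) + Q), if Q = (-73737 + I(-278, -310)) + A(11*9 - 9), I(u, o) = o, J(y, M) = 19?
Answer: sqrt(285319090)/30 ≈ 563.05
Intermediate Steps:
C(Y) = Y*(-27 + Y) (C(Y) = (Y - 27)*Y = (-27 + Y)*Y = Y*(-27 + Y))
A(x) = 19/x
Q = -6664211/90 (Q = (-73737 - 310) + 19/(11*9 - 9) = -74047 + 19/(99 - 9) = -74047 + 19/90 = -6664211/90 ≈ -74047.)
sqrt(C(639) + Q) = sqrt(639*(-27 + 639) - 6664211/90) = sqrt(639*612 - 6664211/90) = sqrt(391068 - 6664211/90) = sqrt(28531909/90) = sqrt(285319090)/30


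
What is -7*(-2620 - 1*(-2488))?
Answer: 924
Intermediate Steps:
-7*(-2620 - 1*(-2488)) = -7*(-2620 + 2488) = -7*(-132) = 924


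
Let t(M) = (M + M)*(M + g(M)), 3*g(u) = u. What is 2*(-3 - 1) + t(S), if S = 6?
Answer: 88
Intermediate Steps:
g(u) = u/3
t(M) = 8*M**2/3 (t(M) = (M + M)*(M + M/3) = (2*M)*(4*M/3) = 8*M**2/3)
2*(-3 - 1) + t(S) = 2*(-3 - 1) + (8/3)*6**2 = 2*(-4) + (8/3)*36 = -8 + 96 = 88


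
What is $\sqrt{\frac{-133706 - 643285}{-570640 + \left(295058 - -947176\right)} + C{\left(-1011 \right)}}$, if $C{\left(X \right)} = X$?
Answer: $\frac{15 i \sqrt{41407868194}}{95942} \approx 31.814 i$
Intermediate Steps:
$\sqrt{\frac{-133706 - 643285}{-570640 + \left(295058 - -947176\right)} + C{\left(-1011 \right)}} = \sqrt{\frac{-133706 - 643285}{-570640 + \left(295058 - -947176\right)} - 1011} = \sqrt{- \frac{776991}{-570640 + \left(295058 + 947176\right)} - 1011} = \sqrt{- \frac{776991}{-570640 + 1242234} - 1011} = \sqrt{- \frac{776991}{671594} - 1011} = \sqrt{- \frac{679758525}{671594}} = \frac{15 i \sqrt{41407868194}}{95942}$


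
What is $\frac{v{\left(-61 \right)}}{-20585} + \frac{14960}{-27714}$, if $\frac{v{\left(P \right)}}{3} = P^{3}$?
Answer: $\frac{9281851351}{285246345} \approx 32.54$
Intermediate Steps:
$v{\left(P \right)} = 3 P^{3}$
$\frac{v{\left(-61 \right)}}{-20585} + \frac{14960}{-27714} = \frac{3 \left(-61\right)^{3}}{-20585} + \frac{14960}{-27714} = 3 \left(-226981\right) \left(- \frac{1}{20585}\right) + 14960 \left(- \frac{1}{27714}\right) = \left(-680943\right) \left(- \frac{1}{20585}\right) - \frac{7480}{13857} = \frac{680943}{20585} - \frac{7480}{13857} = \frac{9281851351}{285246345}$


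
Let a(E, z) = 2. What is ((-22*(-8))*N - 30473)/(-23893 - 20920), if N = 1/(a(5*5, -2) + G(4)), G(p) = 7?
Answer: 274081/403317 ≈ 0.67957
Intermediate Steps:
N = ⅑ (N = 1/(2 + 7) = 1/9 = ⅑ ≈ 0.11111)
((-22*(-8))*N - 30473)/(-23893 - 20920) = (-22*(-8)*(⅑) - 30473)/(-23893 - 20920) = (176*(⅑) - 30473)/(-44813) = (176/9 - 30473)*(-1/44813) = -274081/9*(-1/44813) = 274081/403317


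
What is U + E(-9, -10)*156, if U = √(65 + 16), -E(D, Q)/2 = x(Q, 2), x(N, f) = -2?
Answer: 633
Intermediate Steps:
E(D, Q) = 4 (E(D, Q) = -2*(-2) = 4)
U = 9 (U = √81 = 9)
U + E(-9, -10)*156 = 9 + 4*156 = 9 + 624 = 633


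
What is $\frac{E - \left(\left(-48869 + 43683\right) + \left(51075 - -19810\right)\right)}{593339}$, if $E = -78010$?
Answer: $- \frac{143709}{593339} \approx -0.2422$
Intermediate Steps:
$\frac{E - \left(\left(-48869 + 43683\right) + \left(51075 - -19810\right)\right)}{593339} = \frac{-78010 - \left(\left(-48869 + 43683\right) + \left(51075 - -19810\right)\right)}{593339} = \left(-78010 - \left(-5186 + \left(51075 + 19810\right)\right)\right) \frac{1}{593339} = \left(-78010 - \left(-5186 + 70885\right)\right) \frac{1}{593339} = \left(-78010 - 65699\right) \frac{1}{593339} = \left(-143709\right) \frac{1}{593339} = - \frac{143709}{593339}$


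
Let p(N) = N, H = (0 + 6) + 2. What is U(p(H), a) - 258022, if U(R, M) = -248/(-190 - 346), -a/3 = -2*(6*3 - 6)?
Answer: -17287443/67 ≈ -2.5802e+5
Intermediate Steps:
H = 8 (H = 6 + 2 = 8)
a = 72 (a = -(-6)*(6*3 - 6) = -(-6)*(18 - 6) = -(-6)*12 = -3*(-24) = 72)
U(R, M) = 31/67 (U(R, M) = -248/(-536) = -248*(-1/536) = 31/67)
U(p(H), a) - 258022 = 31/67 - 258022 = -17287443/67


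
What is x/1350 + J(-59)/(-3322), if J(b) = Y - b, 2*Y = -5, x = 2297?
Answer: 7554359/4484700 ≈ 1.6845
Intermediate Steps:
Y = -5/2 (Y = (½)*(-5) = -5/2 ≈ -2.5000)
J(b) = -5/2 - b
x/1350 + J(-59)/(-3322) = 2297/1350 + (-5/2 - 1*(-59))/(-3322) = 2297*(1/1350) + (-5/2 + 59)*(-1/3322) = 2297/1350 + (113/2)*(-1/3322) = 2297/1350 - 113/6644 = 7554359/4484700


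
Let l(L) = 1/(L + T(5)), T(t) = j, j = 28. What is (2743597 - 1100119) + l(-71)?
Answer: 70669553/43 ≈ 1.6435e+6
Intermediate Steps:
T(t) = 28
l(L) = 1/(28 + L) (l(L) = 1/(L + 28) = 1/(28 + L))
(2743597 - 1100119) + l(-71) = (2743597 - 1100119) + 1/(28 - 71) = 1643478 + 1/(-43) = 1643478 - 1/43 = 70669553/43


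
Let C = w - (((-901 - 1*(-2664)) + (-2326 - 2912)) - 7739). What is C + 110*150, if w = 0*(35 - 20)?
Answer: 27714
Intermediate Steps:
w = 0 (w = 0*15 = 0)
C = 11214 (C = 0 - (((-901 - 1*(-2664)) + (-2326 - 2912)) - 7739) = 0 - (((-901 + 2664) - 5238) - 7739) = 0 - ((1763 - 5238) - 7739) = 0 - (-3475 - 7739) = 0 - 1*(-11214) = 0 + 11214 = 11214)
C + 110*150 = 11214 + 110*150 = 11214 + 16500 = 27714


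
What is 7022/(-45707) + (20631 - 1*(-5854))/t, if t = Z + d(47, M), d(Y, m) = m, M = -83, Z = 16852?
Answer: 1092797977/766460683 ≈ 1.4258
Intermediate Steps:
t = 16769 (t = 16852 - 83 = 16769)
7022/(-45707) + (20631 - 1*(-5854))/t = 7022/(-45707) + (20631 - 1*(-5854))/16769 = 7022*(-1/45707) + (20631 + 5854)*(1/16769) = -7022/45707 + 26485*(1/16769) = -7022/45707 + 26485/16769 = 1092797977/766460683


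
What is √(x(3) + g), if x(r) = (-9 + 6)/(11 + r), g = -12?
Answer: 3*I*√266/14 ≈ 3.4949*I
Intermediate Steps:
x(r) = -3/(11 + r)
√(x(3) + g) = √(-3/(11 + 3) - 12) = √(-3/14 - 12) = √(-171/14) = 3*I*√266/14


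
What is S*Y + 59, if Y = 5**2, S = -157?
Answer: -3866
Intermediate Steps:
Y = 25
S*Y + 59 = -157*25 + 59 = -3925 + 59 = -3866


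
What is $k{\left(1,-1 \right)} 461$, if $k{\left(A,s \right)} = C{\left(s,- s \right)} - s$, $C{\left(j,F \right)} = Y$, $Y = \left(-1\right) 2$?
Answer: $-461$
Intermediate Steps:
$Y = -2$
$C{\left(j,F \right)} = -2$
$k{\left(A,s \right)} = -2 - s$
$k{\left(1,-1 \right)} 461 = \left(-2 - -1\right) 461 = \left(-2 + 1\right) 461 = \left(-1\right) 461 = -461$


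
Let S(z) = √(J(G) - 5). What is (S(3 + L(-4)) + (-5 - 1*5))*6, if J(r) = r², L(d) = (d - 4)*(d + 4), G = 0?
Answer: -60 + 6*I*√5 ≈ -60.0 + 13.416*I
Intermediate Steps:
L(d) = (-4 + d)*(4 + d)
S(z) = I*√5 (S(z) = √(0² - 5) = √(0 - 5) = √(-5) = I*√5)
(S(3 + L(-4)) + (-5 - 1*5))*6 = (I*√5 + (-5 - 1*5))*6 = (I*√5 + (-5 - 5))*6 = (I*√5 - 10)*6 = (-10 + I*√5)*6 = -60 + 6*I*√5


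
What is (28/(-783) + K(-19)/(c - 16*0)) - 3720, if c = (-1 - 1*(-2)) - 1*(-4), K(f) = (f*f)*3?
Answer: -13715951/3915 ≈ -3503.4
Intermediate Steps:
K(f) = 3*f**2 (K(f) = f**2*3 = 3*f**2)
c = 5 (c = (-1 + 2) + 4 = 1 + 4 = 5)
(28/(-783) + K(-19)/(c - 16*0)) - 3720 = (28/(-783) + (3*(-19)**2)/(5 - 16*0)) - 3720 = (28*(-1/783) + (3*361)/(5 + 0)) - 3720 = (-28/783 + 1083/5) - 3720 = 847849/3915 - 3720 = -13715951/3915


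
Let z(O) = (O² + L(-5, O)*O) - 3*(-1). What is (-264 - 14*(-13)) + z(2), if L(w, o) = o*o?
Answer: -67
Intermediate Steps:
L(w, o) = o²
z(O) = 3 + O² + O³ (z(O) = (O² + O²*O) - 3*(-1) = (O² + O³) + 3 = 3 + O² + O³)
(-264 - 14*(-13)) + z(2) = (-264 - 14*(-13)) + (3 + 2² + 2³) = (-264 + 182) + (3 + 4 + 8) = -82 + 15 = -67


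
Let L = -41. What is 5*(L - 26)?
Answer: -335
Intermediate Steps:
5*(L - 26) = 5*(-41 - 26) = 5*(-67) = -335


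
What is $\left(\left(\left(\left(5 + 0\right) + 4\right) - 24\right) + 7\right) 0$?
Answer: $0$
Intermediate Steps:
$\left(\left(\left(\left(5 + 0\right) + 4\right) - 24\right) + 7\right) 0 = \left(\left(\left(5 + 4\right) - 24\right) + 7\right) 0 = \left(\left(9 - 24\right) + 7\right) 0 = \left(-15 + 7\right) 0 = \left(-8\right) 0 = 0$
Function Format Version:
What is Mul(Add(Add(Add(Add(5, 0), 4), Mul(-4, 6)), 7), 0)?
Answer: 0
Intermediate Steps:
Mul(Add(Add(Add(Add(5, 0), 4), Mul(-4, 6)), 7), 0) = Mul(Add(Add(Add(5, 4), -24), 7), 0) = Mul(Add(Add(9, -24), 7), 0) = Mul(Add(-15, 7), 0) = Mul(-8, 0) = 0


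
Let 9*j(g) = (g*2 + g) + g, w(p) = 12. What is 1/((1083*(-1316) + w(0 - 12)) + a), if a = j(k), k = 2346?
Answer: -3/4272520 ≈ -7.0216e-7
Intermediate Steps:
j(g) = 4*g/9 (j(g) = ((g*2 + g) + g)/9 = ((2*g + g) + g)/9 = (3*g + g)/9 = (4*g)/9 = 4*g/9)
a = 3128/3 (a = (4/9)*2346 = 3128/3 ≈ 1042.7)
1/((1083*(-1316) + w(0 - 12)) + a) = 1/((1083*(-1316) + 12) + 3128/3) = 1/((-1425228 + 12) + 3128/3) = 1/(-1425216 + 3128/3) = 1/(-4272520/3) = -3/4272520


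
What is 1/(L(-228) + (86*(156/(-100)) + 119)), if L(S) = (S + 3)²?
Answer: 25/1265246 ≈ 1.9759e-5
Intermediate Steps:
L(S) = (3 + S)²
1/(L(-228) + (86*(156/(-100)) + 119)) = 1/((3 - 228)² + (86*(156/(-100)) + 119)) = 1/((-225)² + (86*(156*(-1/100)) + 119)) = 1/(50625 + (86*(-39/25) + 119)) = 1/(50625 + (-3354/25 + 119)) = 1/(50625 - 379/25) = 1/(1265246/25) = 25/1265246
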